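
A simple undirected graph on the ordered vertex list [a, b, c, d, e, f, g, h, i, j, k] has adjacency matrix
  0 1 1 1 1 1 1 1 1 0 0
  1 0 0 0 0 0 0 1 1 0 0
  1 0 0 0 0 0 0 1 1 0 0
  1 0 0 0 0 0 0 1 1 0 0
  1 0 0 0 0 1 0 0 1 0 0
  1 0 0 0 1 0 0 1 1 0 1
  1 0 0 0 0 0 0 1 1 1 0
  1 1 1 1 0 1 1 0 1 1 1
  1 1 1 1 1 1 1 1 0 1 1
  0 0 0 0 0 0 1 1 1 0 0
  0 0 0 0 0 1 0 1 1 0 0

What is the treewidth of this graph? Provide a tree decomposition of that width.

Treewidth 3.
One such decomposition:
Bags: B1 = {a, f, h, i}  B2 = {a, b, h, i}  B3 = {a, c, h, i}  B4 = {a, g, h, i}  B5 = {g, h, i, j}  B6 = {a, d, h, i}  B7 = {a, e, f, i}  B8 = {f, h, i, k}
Tree: B1–B2, B1–B3, B1–B4, B4–B5, B2–B6, B1–B7, B1–B8

The largest bag has 4 vertices, giving width 3; this decomposition certifies tw(G) ≤ 3. Conversely, {a, e, f, i} is a clique of size 4, and the vertices of any clique must share a bag in every tree decomposition; so some bag has ≥ 4 vertices and tw(G) ≥ 3. Combining the bounds, tw(G) = 3.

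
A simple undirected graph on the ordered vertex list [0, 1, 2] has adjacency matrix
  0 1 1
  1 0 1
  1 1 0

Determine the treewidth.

2

A width-2 tree decomposition is:
Bags: B1 = {0, 1, 2}
Tree: (single bag)
With just one bag of size 3, the width is 3 − 1 = 2, so tw(G) ≤ 2. Conversely, {0, 1, 2} is a clique of size 3, and the vertices of any clique must share a bag in every tree decomposition; so some bag has ≥ 3 vertices and tw(G) ≥ 2. Therefore the treewidth is 2.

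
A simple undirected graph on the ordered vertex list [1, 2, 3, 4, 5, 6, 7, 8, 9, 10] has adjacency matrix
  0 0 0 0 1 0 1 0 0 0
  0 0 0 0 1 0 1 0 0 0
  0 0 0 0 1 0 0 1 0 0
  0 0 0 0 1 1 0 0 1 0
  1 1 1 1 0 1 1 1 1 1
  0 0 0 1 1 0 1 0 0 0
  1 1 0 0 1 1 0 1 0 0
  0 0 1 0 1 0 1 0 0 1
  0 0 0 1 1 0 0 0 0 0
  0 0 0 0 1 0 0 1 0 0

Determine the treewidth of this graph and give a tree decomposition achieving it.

Treewidth 2.
One such decomposition:
Bags: B1 = {5, 6, 7}  B2 = {5, 7, 8}  B3 = {3, 5, 8}  B4 = {2, 5, 7}  B5 = {5, 8, 10}  B6 = {4, 5, 6}  B7 = {4, 5, 9}  B8 = {1, 5, 7}
Tree: B1–B2, B2–B3, B1–B4, B3–B5, B1–B6, B6–B7, B4–B8

The largest bag has 3 vertices, giving width 2; this decomposition certifies tw(G) ≤ 2. For the lower bound, the 3 vertices {3, 5, 8} are pairwise adjacent, and any tree decomposition puts a clique entirely inside one bag — forcing width ≥ 2. Combining the bounds, tw(G) = 2.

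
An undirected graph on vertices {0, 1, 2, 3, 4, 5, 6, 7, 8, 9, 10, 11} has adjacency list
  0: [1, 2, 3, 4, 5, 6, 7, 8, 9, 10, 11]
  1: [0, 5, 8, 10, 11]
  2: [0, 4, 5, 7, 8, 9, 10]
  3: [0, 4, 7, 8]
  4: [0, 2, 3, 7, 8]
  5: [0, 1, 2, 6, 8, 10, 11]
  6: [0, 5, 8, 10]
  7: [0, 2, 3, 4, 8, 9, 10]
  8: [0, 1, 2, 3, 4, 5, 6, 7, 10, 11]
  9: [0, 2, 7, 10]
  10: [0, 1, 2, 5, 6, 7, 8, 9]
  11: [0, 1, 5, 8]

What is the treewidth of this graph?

4

A width-4 tree decomposition is:
Bags: B1 = {0, 2, 5, 8, 10}  B2 = {0, 2, 7, 8, 10}  B3 = {0, 1, 5, 8, 10}  B4 = {0, 2, 4, 7, 8}  B5 = {0, 5, 6, 8, 10}  B6 = {0, 3, 4, 7, 8}  B7 = {0, 2, 7, 9, 10}  B8 = {0, 1, 5, 8, 11}
Tree: B1–B2, B1–B3, B2–B4, B1–B5, B4–B6, B2–B7, B3–B8
The largest bag has 5 vertices, giving width 4; this decomposition certifies tw(G) ≤ 4. Conversely, {0, 3, 4, 7, 8} is a clique of size 5, and the vertices of any clique must share a bag in every tree decomposition; so some bag has ≥ 5 vertices and tw(G) ≥ 4. Combining the bounds, tw(G) = 4.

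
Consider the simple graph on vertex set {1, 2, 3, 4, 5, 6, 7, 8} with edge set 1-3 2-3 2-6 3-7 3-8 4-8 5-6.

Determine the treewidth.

1

A width-1 tree decomposition is:
Bags: B1 = {2, 3}  B2 = {3, 7}  B3 = {3, 8}  B4 = {2, 6}  B5 = {5, 6}  B6 = {4, 8}  B7 = {1, 3}
Tree: B1–B2, B2–B3, B1–B4, B4–B5, B3–B6, B3–B7
The largest bag has 2 vertices, giving width 1; this decomposition certifies tw(G) ≤ 1. Since G has at least one edge (e.g. 3–2), it is not an edgeless graph, so tw(G) ≥ 1. Therefore the treewidth is 1.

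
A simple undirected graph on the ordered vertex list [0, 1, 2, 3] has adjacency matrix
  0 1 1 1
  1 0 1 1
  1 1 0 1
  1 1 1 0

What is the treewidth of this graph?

A width-3 tree decomposition is:
Bags: B1 = {0, 1, 2, 3}
Tree: (single bag)
A single bag containing all 4 vertices is trivially a valid decomposition of width 3. On the other hand G contains the 4-clique {0, 1, 2, 3}. A clique must lie in a single bag of any decomposition, so no decomposition can have width below 3. Combining the bounds, tw(G) = 3.

3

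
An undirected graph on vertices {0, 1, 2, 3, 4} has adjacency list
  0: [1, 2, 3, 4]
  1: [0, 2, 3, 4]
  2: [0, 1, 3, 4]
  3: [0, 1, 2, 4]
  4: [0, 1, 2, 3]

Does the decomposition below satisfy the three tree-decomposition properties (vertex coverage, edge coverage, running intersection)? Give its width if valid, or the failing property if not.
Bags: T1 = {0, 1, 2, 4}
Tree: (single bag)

A tree decomposition must satisfy three properties: every vertex lies in some bag; for every edge, both endpoints lie together in some bag; and for every vertex, the bags containing it form a connected subtree. Here vertex 3 appears in no bag, so the decomposition is invalid.

No — vertex 3 appears in no bag.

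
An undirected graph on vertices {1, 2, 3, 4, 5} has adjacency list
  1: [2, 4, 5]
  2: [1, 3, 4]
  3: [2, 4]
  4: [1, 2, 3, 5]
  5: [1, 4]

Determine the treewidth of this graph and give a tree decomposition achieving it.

Treewidth 2.
One optimal decomposition is:
Bags: B1 = {1, 2, 4}  B2 = {2, 3, 4}  B3 = {1, 4, 5}
Tree: B1–B2, B1–B3

Each bag holds 3 vertices, so the decomposition has width 2, which upper-bounds the treewidth. On the other hand G contains the 3-clique {1, 2, 4}. A clique must lie in a single bag of any decomposition, so no decomposition can have width below 2. Therefore the treewidth is 2.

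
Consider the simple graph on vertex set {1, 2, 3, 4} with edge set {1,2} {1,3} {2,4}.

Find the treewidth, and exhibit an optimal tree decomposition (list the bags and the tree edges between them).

Each bag holds 2 vertices, so the decomposition has width 1, which upper-bounds the treewidth. Since G has at least one edge (e.g. 4–2), it is not an edgeless graph, so tw(G) ≥ 1. The upper and lower bounds meet at 1, so that is the treewidth.

Treewidth 1.
Bags: B1 = {2, 4}  B2 = {1, 2}  B3 = {1, 3}
Tree: B1–B2, B2–B3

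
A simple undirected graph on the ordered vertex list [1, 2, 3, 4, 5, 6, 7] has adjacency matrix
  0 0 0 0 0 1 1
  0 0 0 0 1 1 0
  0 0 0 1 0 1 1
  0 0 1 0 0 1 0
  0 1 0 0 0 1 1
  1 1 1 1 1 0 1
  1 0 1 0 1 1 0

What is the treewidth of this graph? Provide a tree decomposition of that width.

Treewidth 2.
Bags: B1 = {3, 4, 6}  B2 = {3, 6, 7}  B3 = {5, 6, 7}  B4 = {1, 6, 7}  B5 = {2, 5, 6}
Tree: B1–B2, B2–B3, B2–B4, B3–B5

Every bag has size at most 3, so the width is 3 − 1 = 2 and tw(G) ≤ 2. For the lower bound, the 3 vertices {2, 5, 6} are pairwise adjacent, and any tree decomposition puts a clique entirely inside one bag — forcing width ≥ 2. Hence tw(G) = 2 exactly.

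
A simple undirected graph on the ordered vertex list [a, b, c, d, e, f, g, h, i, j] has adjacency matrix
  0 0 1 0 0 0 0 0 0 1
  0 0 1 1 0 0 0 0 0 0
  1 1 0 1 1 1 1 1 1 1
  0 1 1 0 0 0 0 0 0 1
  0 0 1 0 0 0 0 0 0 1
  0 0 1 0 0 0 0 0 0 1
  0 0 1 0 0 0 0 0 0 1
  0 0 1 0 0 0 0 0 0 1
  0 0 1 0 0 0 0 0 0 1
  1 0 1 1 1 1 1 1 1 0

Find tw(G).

2

A width-2 tree decomposition is:
Bags: B1 = {c, f, j}  B2 = {c, d, j}  B3 = {c, h, j}  B4 = {c, e, j}  B5 = {a, c, j}  B6 = {c, i, j}  B7 = {c, g, j}  B8 = {b, c, d}
Tree: B1–B2, B1–B3, B1–B4, B2–B5, B2–B6, B2–B7, B2–B8
Each bag holds 3 vertices, so the decomposition has width 2, which upper-bounds the treewidth. For the lower bound, the 3 vertices {c, d, j} are pairwise adjacent, and any tree decomposition puts a clique entirely inside one bag — forcing width ≥ 2. The upper and lower bounds meet at 2, so that is the treewidth.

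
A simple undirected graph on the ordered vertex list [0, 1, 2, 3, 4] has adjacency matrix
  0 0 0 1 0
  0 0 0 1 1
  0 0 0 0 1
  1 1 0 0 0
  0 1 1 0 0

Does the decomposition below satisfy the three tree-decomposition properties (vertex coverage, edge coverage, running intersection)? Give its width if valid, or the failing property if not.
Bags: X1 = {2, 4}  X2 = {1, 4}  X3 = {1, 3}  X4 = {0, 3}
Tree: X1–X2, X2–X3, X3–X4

Every vertex of G appears in some bag (union = {0, 1, 2, 3, 4}); every edge is covered by a bag; and for each vertex v the set of bags containing v is connected in the bag tree. The decomposition is therefore valid. The largest bag has 2 vertices, so the width is 1.

Yes; width 1.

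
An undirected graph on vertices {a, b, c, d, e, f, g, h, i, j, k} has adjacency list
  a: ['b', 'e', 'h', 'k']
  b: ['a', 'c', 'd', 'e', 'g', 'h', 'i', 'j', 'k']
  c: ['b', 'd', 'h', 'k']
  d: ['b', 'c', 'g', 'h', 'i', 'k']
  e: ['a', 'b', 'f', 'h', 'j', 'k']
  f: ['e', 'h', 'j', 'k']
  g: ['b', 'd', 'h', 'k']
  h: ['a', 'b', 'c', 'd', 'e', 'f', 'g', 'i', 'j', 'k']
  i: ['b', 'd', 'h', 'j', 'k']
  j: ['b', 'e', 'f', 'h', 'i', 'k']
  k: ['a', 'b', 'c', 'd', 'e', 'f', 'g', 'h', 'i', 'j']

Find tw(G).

4

A width-4 tree decomposition is:
Bags: B1 = {b, e, h, j, k}  B2 = {b, h, i, j, k}  B3 = {b, d, h, i, k}  B4 = {b, d, g, h, k}  B5 = {b, c, d, h, k}  B6 = {a, b, e, h, k}  B7 = {e, f, h, j, k}
Tree: B1–B2, B2–B3, B3–B4, B3–B5, B1–B6, B1–B7
Each bag holds 5 vertices, so the decomposition has width 4, which upper-bounds the treewidth. On the other hand G contains the 5-clique {e, f, h, j, k}. A clique must lie in a single bag of any decomposition, so no decomposition can have width below 4. The upper and lower bounds meet at 4, so that is the treewidth.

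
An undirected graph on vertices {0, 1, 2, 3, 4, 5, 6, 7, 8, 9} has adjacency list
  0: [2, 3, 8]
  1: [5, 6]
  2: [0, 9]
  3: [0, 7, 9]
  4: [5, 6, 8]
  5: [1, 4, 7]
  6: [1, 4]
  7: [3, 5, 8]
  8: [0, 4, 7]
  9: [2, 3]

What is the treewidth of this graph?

A width-2 tree decomposition is:
Bags: B1 = {1, 5, 6}  B2 = {4, 5, 6}  B3 = {4, 5, 7}  B4 = {4, 7, 8}  B5 = {3, 7, 8}  B6 = {0, 3, 8}  B7 = {0, 3, 9}  B8 = {0, 2, 9}
Tree: B1–B2, B2–B3, B3–B4, B4–B5, B5–B6, B6–B7, B7–B8
The largest bag has 3 vertices, giving width 2; this decomposition certifies tw(G) ≤ 2. The edges 1–6–4–5–1 form a cycle, so G is not a tree and its treewidth is at least 2. The upper and lower bounds meet at 2, so that is the treewidth.

2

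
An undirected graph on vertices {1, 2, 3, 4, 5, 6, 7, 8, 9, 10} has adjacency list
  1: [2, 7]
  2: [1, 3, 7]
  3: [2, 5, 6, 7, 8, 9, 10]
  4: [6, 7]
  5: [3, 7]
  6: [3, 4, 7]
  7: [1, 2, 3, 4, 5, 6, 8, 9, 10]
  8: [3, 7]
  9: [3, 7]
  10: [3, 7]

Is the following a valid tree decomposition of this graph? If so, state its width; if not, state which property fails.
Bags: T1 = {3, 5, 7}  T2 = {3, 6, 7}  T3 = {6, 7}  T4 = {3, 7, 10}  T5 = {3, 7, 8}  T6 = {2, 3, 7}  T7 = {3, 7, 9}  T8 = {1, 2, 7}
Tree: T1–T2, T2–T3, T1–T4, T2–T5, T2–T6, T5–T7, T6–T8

No — vertex 4 appears in no bag.

A tree decomposition must satisfy three properties: every vertex lies in some bag; for every edge, both endpoints lie together in some bag; and for every vertex, the bags containing it form a connected subtree. Here vertex 4 appears in no bag, so the decomposition is invalid.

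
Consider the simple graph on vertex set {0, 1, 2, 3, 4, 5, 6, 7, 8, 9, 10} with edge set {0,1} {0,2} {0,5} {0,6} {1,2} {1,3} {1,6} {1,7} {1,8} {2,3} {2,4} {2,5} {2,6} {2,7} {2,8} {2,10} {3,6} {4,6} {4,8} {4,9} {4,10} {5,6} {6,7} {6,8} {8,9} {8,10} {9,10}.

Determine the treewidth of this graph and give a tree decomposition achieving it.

Treewidth 3.
One such decomposition:
Bags: B1 = {1, 2, 6, 8}  B2 = {0, 1, 2, 6}  B3 = {2, 4, 6, 8}  B4 = {2, 4, 8, 10}  B5 = {1, 2, 3, 6}  B6 = {4, 8, 9, 10}  B7 = {0, 2, 5, 6}  B8 = {1, 2, 6, 7}
Tree: B1–B2, B1–B3, B3–B4, B2–B5, B4–B6, B2–B7, B1–B8

The largest bag has 4 vertices, giving width 3; this decomposition certifies tw(G) ≤ 3. Conversely, {4, 8, 9, 10} is a clique of size 4, and the vertices of any clique must share a bag in every tree decomposition; so some bag has ≥ 4 vertices and tw(G) ≥ 3. The upper and lower bounds meet at 3, so that is the treewidth.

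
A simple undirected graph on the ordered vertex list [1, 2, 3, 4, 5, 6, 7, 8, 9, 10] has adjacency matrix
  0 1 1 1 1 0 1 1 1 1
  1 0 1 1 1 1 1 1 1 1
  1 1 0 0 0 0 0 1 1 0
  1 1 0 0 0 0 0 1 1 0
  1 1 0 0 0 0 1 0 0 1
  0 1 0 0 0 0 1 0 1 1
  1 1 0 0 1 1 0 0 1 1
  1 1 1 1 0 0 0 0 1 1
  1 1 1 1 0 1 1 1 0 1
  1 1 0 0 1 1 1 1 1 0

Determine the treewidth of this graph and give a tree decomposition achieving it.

Treewidth 4.
One optimal decomposition is:
Bags: B1 = {1, 2, 8, 9, 10}  B2 = {1, 2, 7, 9, 10}  B3 = {1, 2, 3, 8, 9}  B4 = {1, 2, 4, 8, 9}  B5 = {2, 6, 7, 9, 10}  B6 = {1, 2, 5, 7, 10}
Tree: B1–B2, B1–B3, B3–B4, B2–B5, B2–B6

Each bag holds 5 vertices, so the decomposition has width 4, which upper-bounds the treewidth. For the lower bound, the 5 vertices {1, 2, 8, 9, 10} are pairwise adjacent, and any tree decomposition puts a clique entirely inside one bag — forcing width ≥ 4. Hence tw(G) = 4 exactly.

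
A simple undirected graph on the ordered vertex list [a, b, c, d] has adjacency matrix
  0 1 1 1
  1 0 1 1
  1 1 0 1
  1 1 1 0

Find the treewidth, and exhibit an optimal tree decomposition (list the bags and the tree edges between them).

A single bag containing all 4 vertices is trivially a valid decomposition of width 3. Conversely, {a, b, c, d} is a clique of size 4, and the vertices of any clique must share a bag in every tree decomposition; so some bag has ≥ 4 vertices and tw(G) ≥ 3. Hence tw(G) = 3 exactly.

Treewidth 3.
One optimal decomposition is:
Bags: B1 = {a, b, c, d}
Tree: (single bag)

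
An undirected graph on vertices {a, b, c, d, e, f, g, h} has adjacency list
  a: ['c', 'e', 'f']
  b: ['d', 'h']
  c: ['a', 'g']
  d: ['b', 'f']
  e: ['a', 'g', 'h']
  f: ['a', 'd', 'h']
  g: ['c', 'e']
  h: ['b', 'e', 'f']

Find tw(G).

2

A width-2 tree decomposition is:
Bags: B1 = {b, d, h}  B2 = {d, f, h}  B3 = {e, f, h}  B4 = {a, e, f}  B5 = {a, e, g}  B6 = {a, c, g}
Tree: B1–B2, B2–B3, B3–B4, B4–B5, B5–B6
Each bag holds 3 vertices, so the decomposition has width 2, which upper-bounds the treewidth. Since b–d–f–h–b is a cycle in G, G is not acyclic. Forests are exactly the graphs of treewidth ≤ 1, so tw(G) ≥ 2. Hence tw(G) = 2 exactly.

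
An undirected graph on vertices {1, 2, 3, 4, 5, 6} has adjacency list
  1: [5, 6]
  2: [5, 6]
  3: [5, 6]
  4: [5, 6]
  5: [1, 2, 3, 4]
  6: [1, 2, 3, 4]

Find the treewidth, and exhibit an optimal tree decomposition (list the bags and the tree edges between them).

The largest bag has 3 vertices, giving width 2; this decomposition certifies tw(G) ≤ 2. The edges 1–6–4–5–1 form a cycle, so G is not a tree and its treewidth is at least 2. Combining the bounds, tw(G) = 2.

Treewidth 2.
Bags: B1 = {1, 5, 6}  B2 = {4, 5, 6}  B3 = {2, 5, 6}  B4 = {3, 5, 6}
Tree: B1–B2, B2–B3, B3–B4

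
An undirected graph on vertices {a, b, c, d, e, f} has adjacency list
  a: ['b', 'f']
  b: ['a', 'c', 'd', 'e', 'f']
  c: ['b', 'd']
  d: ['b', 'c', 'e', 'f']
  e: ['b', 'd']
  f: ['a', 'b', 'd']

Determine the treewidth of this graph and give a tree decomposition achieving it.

Each bag holds 3 vertices, so the decomposition has width 2, which upper-bounds the treewidth. On the other hand G contains the 3-clique {b, d, e}. A clique must lie in a single bag of any decomposition, so no decomposition can have width below 2. Combining the bounds, tw(G) = 2.

Treewidth 2.
One such decomposition:
Bags: B1 = {b, d, e}  B2 = {b, c, d}  B3 = {b, d, f}  B4 = {a, b, f}
Tree: B1–B2, B2–B3, B3–B4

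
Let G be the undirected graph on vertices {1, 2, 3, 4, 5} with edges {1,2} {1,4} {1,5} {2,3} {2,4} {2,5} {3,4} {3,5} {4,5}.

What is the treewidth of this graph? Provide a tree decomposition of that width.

Each bag holds 4 vertices, so the decomposition has width 3, which upper-bounds the treewidth. For the lower bound, the 4 vertices {1, 2, 4, 5} are pairwise adjacent, and any tree decomposition puts a clique entirely inside one bag — forcing width ≥ 3. Therefore the treewidth is 3.

Treewidth 3.
Bags: B1 = {2, 3, 4, 5}  B2 = {1, 2, 4, 5}
Tree: B1–B2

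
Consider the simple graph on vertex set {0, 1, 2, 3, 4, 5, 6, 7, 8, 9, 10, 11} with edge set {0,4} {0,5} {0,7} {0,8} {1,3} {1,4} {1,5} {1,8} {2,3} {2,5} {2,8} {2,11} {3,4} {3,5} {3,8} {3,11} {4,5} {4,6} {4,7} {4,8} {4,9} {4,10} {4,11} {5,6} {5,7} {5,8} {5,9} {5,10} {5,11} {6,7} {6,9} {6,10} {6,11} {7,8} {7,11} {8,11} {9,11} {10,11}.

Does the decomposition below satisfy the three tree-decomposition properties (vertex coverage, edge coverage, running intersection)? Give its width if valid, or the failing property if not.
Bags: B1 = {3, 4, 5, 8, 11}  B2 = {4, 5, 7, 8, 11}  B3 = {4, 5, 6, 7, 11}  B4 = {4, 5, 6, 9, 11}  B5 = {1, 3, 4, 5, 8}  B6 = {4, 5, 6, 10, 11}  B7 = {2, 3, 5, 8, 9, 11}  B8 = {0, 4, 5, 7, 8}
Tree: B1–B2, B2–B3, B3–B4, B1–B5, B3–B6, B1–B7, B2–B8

No — bags containing vertex 9 are not connected in the tree.

A tree decomposition must satisfy three properties: every vertex lies in some bag; for every edge, both endpoints lie together in some bag; and for every vertex, the bags containing it form a connected subtree. Here bags containing vertex 9 are not connected in the tree, so the decomposition is invalid.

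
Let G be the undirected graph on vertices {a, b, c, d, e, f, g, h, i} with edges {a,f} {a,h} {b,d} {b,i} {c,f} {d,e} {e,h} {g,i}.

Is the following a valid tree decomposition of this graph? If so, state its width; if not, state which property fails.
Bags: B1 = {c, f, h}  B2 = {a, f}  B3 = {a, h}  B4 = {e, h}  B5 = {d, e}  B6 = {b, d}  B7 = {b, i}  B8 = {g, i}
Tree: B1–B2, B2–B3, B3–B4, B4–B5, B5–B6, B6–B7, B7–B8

No — bags containing vertex h are not connected in the tree.

A tree decomposition must satisfy three properties: every vertex lies in some bag; for every edge, both endpoints lie together in some bag; and for every vertex, the bags containing it form a connected subtree. Here bags containing vertex h are not connected in the tree, so the decomposition is invalid.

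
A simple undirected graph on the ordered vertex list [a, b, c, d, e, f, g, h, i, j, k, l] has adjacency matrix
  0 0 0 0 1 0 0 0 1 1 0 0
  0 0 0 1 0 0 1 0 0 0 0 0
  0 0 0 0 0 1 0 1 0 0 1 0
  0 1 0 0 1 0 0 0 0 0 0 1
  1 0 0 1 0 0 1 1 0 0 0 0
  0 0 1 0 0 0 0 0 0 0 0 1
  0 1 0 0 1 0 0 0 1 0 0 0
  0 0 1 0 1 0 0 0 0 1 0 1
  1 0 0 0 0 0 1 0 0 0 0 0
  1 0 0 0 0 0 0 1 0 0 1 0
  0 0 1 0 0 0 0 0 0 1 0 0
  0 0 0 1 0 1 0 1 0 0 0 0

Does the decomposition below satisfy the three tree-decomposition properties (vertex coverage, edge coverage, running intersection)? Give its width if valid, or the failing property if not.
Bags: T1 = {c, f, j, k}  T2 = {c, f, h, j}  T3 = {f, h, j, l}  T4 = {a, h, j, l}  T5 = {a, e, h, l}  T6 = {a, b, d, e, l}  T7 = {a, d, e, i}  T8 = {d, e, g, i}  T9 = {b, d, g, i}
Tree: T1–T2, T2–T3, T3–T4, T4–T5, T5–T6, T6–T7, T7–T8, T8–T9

A tree decomposition must satisfy three properties: every vertex lies in some bag; for every edge, both endpoints lie together in some bag; and for every vertex, the bags containing it form a connected subtree. Here bags containing vertex b are not connected in the tree, so the decomposition is invalid.

No — bags containing vertex b are not connected in the tree.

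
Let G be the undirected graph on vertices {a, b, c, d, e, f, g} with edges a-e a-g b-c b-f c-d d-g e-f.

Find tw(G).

2

A width-2 tree decomposition is:
Bags: B1 = {a, e, f}  B2 = {a, b, f}  B3 = {a, b, c}  B4 = {a, c, d}  B5 = {a, d, g}
Tree: B1–B2, B2–B3, B3–B4, B4–B5
Every bag has size at most 3, so the width is 3 − 1 = 2 and tw(G) ≤ 2. For the lower bound, G contains the cycle a–e–f–b–c–d–g–a, so G is not a forest; only forests have treewidth ≤ 1, hence tw(G) ≥ 2. Hence tw(G) = 2 exactly.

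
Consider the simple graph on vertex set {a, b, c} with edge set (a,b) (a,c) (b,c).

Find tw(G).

A width-2 tree decomposition is:
Bags: B1 = {a, b, c}
Tree: (single bag)
A single bag containing all 3 vertices is trivially a valid decomposition of width 2. Conversely, {a, b, c} is a clique of size 3, and the vertices of any clique must share a bag in every tree decomposition; so some bag has ≥ 3 vertices and tw(G) ≥ 2. Combining the bounds, tw(G) = 2.

2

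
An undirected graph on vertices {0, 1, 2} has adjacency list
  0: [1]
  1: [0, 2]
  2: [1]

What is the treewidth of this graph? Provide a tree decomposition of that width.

Treewidth 1.
One optimal decomposition is:
Bags: B1 = {1, 2}  B2 = {0, 1}
Tree: B1–B2

Every bag has size at most 2, so the width is 2 − 1 = 1 and tw(G) ≤ 1. Any graph with an edge has treewidth ≥ 1, and G has the edge 2–1. The upper and lower bounds meet at 1, so that is the treewidth.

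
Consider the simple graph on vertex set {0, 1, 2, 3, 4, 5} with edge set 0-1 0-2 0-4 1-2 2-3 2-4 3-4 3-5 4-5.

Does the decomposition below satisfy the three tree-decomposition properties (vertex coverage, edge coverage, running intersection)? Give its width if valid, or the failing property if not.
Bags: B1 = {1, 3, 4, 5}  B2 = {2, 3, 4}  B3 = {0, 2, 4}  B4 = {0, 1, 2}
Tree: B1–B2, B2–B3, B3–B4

A tree decomposition must satisfy three properties: every vertex lies in some bag; for every edge, both endpoints lie together in some bag; and for every vertex, the bags containing it form a connected subtree. Here bags containing vertex 1 are not connected in the tree, so the decomposition is invalid.

No — bags containing vertex 1 are not connected in the tree.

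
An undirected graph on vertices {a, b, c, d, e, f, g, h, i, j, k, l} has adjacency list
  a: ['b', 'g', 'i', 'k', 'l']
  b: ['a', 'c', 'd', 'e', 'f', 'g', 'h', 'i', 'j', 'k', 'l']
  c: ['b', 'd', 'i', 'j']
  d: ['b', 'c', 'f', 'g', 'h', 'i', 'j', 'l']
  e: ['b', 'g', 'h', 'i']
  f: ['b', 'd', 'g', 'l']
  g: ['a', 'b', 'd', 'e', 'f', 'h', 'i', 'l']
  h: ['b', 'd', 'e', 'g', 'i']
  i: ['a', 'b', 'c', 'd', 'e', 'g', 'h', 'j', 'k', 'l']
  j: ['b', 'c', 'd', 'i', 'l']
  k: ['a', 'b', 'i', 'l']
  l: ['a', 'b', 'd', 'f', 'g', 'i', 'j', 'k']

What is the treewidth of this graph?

A width-4 tree decomposition is:
Bags: B1 = {b, d, g, i, l}  B2 = {b, d, g, h, i}  B3 = {a, b, g, i, l}  B4 = {b, e, g, h, i}  B5 = {b, d, i, j, l}  B6 = {b, d, f, g, l}  B7 = {b, c, d, i, j}  B8 = {a, b, i, k, l}
Tree: B1–B2, B1–B3, B2–B4, B1–B5, B1–B6, B5–B7, B3–B8
Each bag holds 5 vertices, so the decomposition has width 4, which upper-bounds the treewidth. Conversely, {b, d, f, g, l} is a clique of size 5, and the vertices of any clique must share a bag in every tree decomposition; so some bag has ≥ 5 vertices and tw(G) ≥ 4. Combining the bounds, tw(G) = 4.

4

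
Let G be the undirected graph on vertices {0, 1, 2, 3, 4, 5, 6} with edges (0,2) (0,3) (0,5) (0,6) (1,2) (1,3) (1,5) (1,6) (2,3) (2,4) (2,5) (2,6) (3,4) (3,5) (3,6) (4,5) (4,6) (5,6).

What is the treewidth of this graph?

A width-4 tree decomposition is:
Bags: B1 = {1, 2, 3, 5, 6}  B2 = {2, 3, 4, 5, 6}  B3 = {0, 2, 3, 5, 6}
Tree: B1–B2, B2–B3
The largest bag has 5 vertices, giving width 4; this decomposition certifies tw(G) ≤ 4. For the lower bound, the 5 vertices {0, 2, 3, 5, 6} are pairwise adjacent, and any tree decomposition puts a clique entirely inside one bag — forcing width ≥ 4. Combining the bounds, tw(G) = 4.

4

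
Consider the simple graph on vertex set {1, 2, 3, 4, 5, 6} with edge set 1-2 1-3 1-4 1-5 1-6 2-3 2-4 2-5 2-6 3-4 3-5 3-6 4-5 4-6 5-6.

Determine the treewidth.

5

A width-5 tree decomposition is:
Bags: B1 = {1, 2, 3, 4, 5, 6}
Tree: (single bag)
With just one bag of size 6, the width is 6 − 1 = 5, so tw(G) ≤ 5. For the lower bound, the 6 vertices {1, 2, 3, 4, 5, 6} are pairwise adjacent, and any tree decomposition puts a clique entirely inside one bag — forcing width ≥ 5. Combining the bounds, tw(G) = 5.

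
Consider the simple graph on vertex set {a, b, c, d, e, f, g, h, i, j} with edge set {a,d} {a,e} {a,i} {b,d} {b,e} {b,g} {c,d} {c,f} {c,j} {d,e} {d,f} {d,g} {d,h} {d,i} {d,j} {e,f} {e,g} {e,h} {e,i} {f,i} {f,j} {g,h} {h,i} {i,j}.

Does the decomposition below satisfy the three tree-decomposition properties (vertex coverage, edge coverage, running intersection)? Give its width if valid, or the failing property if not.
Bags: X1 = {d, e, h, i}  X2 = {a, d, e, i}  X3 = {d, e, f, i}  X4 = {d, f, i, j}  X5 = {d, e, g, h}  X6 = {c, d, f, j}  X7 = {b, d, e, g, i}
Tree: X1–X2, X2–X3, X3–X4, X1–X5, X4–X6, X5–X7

No — bags containing vertex i are not connected in the tree.

A tree decomposition must satisfy three properties: every vertex lies in some bag; for every edge, both endpoints lie together in some bag; and for every vertex, the bags containing it form a connected subtree. Here bags containing vertex i are not connected in the tree, so the decomposition is invalid.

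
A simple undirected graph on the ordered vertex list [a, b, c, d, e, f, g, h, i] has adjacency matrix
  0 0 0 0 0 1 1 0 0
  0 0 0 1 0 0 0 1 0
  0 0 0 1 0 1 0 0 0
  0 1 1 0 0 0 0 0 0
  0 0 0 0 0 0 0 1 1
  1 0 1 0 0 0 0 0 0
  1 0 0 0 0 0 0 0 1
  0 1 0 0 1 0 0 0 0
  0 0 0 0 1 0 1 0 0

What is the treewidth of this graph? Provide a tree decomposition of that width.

Every bag has size at most 3, so the width is 3 − 1 = 2 and tw(G) ≤ 2. The edges d–b–h–e–i–g–a–f–c–d form a cycle, so G is not a tree and its treewidth is at least 2. Combining the bounds, tw(G) = 2.

Treewidth 2.
One optimal decomposition is:
Bags: B1 = {b, d, h}  B2 = {d, e, h}  B3 = {d, e, i}  B4 = {d, g, i}  B5 = {a, d, g}  B6 = {a, d, f}  B7 = {c, d, f}
Tree: B1–B2, B2–B3, B3–B4, B4–B5, B5–B6, B6–B7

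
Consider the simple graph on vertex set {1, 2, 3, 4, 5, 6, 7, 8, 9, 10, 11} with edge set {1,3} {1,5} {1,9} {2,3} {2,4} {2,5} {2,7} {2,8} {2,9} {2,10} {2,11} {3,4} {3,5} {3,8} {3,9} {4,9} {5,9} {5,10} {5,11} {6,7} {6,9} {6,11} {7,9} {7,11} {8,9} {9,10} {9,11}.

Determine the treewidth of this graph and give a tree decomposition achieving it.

The largest bag has 4 vertices, giving width 3; this decomposition certifies tw(G) ≤ 3. For the lower bound, the 4 vertices {1, 3, 5, 9} are pairwise adjacent, and any tree decomposition puts a clique entirely inside one bag — forcing width ≥ 3. Combining the bounds, tw(G) = 3.

Treewidth 3.
One optimal decomposition is:
Bags: B1 = {2, 5, 9, 10}  B2 = {2, 3, 5, 9}  B3 = {2, 5, 9, 11}  B4 = {2, 3, 4, 9}  B5 = {1, 3, 5, 9}  B6 = {2, 7, 9, 11}  B7 = {6, 7, 9, 11}  B8 = {2, 3, 8, 9}
Tree: B1–B2, B2–B3, B2–B4, B2–B5, B3–B6, B6–B7, B2–B8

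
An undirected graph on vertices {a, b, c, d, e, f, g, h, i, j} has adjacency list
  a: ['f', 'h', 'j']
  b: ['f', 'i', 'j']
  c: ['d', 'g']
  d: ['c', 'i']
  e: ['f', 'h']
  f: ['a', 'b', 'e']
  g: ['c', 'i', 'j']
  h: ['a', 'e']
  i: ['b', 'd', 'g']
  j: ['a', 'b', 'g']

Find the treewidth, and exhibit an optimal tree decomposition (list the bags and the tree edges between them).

Every bag has size at most 3, so the width is 3 − 1 = 2 and tw(G) ≤ 2. For the lower bound, G contains the cycle h–e–f–a–h, so G is not a forest; only forests have treewidth ≤ 1, hence tw(G) ≥ 2. The upper and lower bounds meet at 2, so that is the treewidth.

Treewidth 2.
Bags: B1 = {a, e, h}  B2 = {a, e, f}  B3 = {a, f, j}  B4 = {b, f, j}  B5 = {b, g, j}  B6 = {b, g, i}  B7 = {c, g, i}  B8 = {c, d, i}
Tree: B1–B2, B2–B3, B3–B4, B4–B5, B5–B6, B6–B7, B7–B8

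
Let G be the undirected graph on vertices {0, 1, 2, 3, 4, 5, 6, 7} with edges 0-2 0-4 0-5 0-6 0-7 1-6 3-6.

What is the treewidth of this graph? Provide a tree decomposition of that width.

Treewidth 1.
One such decomposition:
Bags: B1 = {3, 6}  B2 = {0, 6}  B3 = {0, 2}  B4 = {0, 5}  B5 = {1, 6}  B6 = {0, 7}  B7 = {0, 4}
Tree: B1–B2, B2–B3, B3–B4, B2–B5, B4–B6, B6–B7

The largest bag has 2 vertices, giving width 1; this decomposition certifies tw(G) ≤ 1. Any graph with an edge has treewidth ≥ 1, and G has the edge 6–3. Combining the bounds, tw(G) = 1.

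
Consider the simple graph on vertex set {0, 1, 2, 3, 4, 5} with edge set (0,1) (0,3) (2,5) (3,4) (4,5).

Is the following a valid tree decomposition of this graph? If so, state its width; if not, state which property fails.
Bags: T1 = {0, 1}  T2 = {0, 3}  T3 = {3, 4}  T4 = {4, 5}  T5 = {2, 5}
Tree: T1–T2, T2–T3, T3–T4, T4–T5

Yes; width 1.

Vertex coverage: the bags together contain {0, 1, 2, 3, 4, 5}, the full vertex set. Edge coverage: each edge of G has both endpoints in at least one bag. Running intersection: for every vertex, the bags containing it form a connected subtree. All three properties hold, so this is a valid tree decomposition of width max|bag| − 1 = 1, and hence tw(G) ≤ 1.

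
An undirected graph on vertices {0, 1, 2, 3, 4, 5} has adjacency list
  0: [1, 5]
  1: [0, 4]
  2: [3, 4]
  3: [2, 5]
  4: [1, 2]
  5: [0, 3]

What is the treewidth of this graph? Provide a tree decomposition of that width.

Each bag holds 3 vertices, so the decomposition has width 2, which upper-bounds the treewidth. The edges 1–4–2–3–5–0–1 form a cycle, so G is not a tree and its treewidth is at least 2. Combining the bounds, tw(G) = 2.

Treewidth 2.
One such decomposition:
Bags: B1 = {1, 2, 4}  B2 = {1, 2, 3}  B3 = {1, 3, 5}  B4 = {0, 1, 5}
Tree: B1–B2, B2–B3, B3–B4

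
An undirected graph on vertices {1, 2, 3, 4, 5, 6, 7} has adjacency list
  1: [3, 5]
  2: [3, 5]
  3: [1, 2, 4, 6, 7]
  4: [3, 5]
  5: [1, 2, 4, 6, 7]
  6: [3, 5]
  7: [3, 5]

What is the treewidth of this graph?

2

A width-2 tree decomposition is:
Bags: B1 = {3, 4, 5}  B2 = {3, 5, 6}  B3 = {1, 3, 5}  B4 = {3, 5, 7}  B5 = {2, 3, 5}
Tree: B1–B2, B2–B3, B3–B4, B4–B5
The largest bag has 3 vertices, giving width 2; this decomposition certifies tw(G) ≤ 2. The edges 5–4–3–6–5 form a cycle, so G is not a tree and its treewidth is at least 2. Hence tw(G) = 2 exactly.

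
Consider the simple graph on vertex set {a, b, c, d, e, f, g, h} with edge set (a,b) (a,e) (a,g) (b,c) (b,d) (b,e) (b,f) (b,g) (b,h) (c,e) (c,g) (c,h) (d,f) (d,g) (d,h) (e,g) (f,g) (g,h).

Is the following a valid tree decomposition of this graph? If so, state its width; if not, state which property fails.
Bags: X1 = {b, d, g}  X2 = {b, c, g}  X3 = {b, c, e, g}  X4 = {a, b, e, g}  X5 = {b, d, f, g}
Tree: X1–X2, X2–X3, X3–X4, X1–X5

A tree decomposition must satisfy three properties: every vertex lies in some bag; for every edge, both endpoints lie together in some bag; and for every vertex, the bags containing it form a connected subtree. Here vertex h appears in no bag, so the decomposition is invalid.

No — vertex h appears in no bag.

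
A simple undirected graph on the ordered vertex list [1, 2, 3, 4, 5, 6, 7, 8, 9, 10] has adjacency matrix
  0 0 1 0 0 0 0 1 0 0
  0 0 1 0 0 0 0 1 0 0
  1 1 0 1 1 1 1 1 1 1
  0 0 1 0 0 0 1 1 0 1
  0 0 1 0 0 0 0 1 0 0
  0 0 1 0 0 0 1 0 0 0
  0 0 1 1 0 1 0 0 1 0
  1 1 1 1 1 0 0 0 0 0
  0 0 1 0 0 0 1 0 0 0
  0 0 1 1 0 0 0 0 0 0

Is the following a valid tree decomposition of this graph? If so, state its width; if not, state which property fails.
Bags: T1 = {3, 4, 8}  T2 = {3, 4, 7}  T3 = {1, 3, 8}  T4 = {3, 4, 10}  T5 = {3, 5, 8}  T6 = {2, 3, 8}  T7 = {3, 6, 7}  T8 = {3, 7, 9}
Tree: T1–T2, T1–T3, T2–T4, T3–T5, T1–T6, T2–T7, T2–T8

Yes; width 2.

Checking the three conditions: (i) the bags cover all of {1, 2, 3, 4, 5, 6, 7, 8, 9, 10}; (ii) for each edge, some bag contains both endpoints; (iii) the bags containing any fixed vertex form a subtree. All hold, so the decomposition is valid with width 3 − 1 = 2.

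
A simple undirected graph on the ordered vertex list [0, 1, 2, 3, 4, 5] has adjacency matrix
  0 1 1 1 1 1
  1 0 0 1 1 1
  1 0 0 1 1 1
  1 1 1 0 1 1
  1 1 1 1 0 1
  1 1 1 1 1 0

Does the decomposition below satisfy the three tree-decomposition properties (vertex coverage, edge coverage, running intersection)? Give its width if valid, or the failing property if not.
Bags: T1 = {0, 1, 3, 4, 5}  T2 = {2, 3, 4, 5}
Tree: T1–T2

A tree decomposition must satisfy three properties: every vertex lies in some bag; for every edge, both endpoints lie together in some bag; and for every vertex, the bags containing it form a connected subtree. Here edge (0,2) lies in no bag, so the decomposition is invalid.

No — edge (0,2) lies in no bag.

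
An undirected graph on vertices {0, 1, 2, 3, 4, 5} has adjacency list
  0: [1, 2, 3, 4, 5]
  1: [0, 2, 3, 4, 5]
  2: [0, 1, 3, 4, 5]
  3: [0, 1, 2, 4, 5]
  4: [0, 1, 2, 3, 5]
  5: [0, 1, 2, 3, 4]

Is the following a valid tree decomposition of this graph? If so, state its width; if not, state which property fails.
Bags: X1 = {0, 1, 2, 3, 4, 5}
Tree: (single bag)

Yes; width 5.

Checking the three conditions: (i) the bags cover all of {0, 1, 2, 3, 4, 5}; (ii) for each edge, some bag contains both endpoints; (iii) the bags containing any fixed vertex form a subtree. All hold, so the decomposition is valid with width 6 − 1 = 5.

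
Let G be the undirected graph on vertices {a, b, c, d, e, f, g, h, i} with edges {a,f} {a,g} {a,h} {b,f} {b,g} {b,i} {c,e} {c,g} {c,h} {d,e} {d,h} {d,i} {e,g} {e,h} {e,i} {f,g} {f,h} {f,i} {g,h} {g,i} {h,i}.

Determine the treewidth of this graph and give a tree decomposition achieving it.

Treewidth 3.
One optimal decomposition is:
Bags: B1 = {a, f, g, h}  B2 = {f, g, h, i}  B3 = {e, g, h, i}  B4 = {c, e, g, h}  B5 = {d, e, h, i}  B6 = {b, f, g, i}
Tree: B1–B2, B2–B3, B3–B4, B3–B5, B2–B6

The largest bag has 4 vertices, giving width 3; this decomposition certifies tw(G) ≤ 3. On the other hand G contains the 4-clique {d, e, h, i}. A clique must lie in a single bag of any decomposition, so no decomposition can have width below 3. Therefore the treewidth is 3.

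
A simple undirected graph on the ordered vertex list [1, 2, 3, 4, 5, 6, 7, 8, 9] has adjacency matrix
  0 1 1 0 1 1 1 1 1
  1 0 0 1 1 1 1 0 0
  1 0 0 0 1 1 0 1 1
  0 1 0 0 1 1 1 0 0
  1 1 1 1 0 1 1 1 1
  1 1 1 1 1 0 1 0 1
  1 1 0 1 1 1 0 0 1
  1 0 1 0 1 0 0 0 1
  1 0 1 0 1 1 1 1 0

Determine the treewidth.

A width-4 tree decomposition is:
Bags: B1 = {1, 2, 5, 6, 7}  B2 = {1, 5, 6, 7, 9}  B3 = {1, 3, 5, 6, 9}  B4 = {1, 3, 5, 8, 9}  B5 = {2, 4, 5, 6, 7}
Tree: B1–B2, B2–B3, B3–B4, B1–B5
The largest bag has 5 vertices, giving width 4; this decomposition certifies tw(G) ≤ 4. Conversely, {1, 3, 5, 8, 9} is a clique of size 5, and the vertices of any clique must share a bag in every tree decomposition; so some bag has ≥ 5 vertices and tw(G) ≥ 4. Therefore the treewidth is 4.

4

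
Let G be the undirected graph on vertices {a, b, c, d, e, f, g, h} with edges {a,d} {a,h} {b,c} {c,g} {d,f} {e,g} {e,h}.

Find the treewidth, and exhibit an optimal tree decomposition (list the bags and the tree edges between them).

Treewidth 1.
Bags: B1 = {b, c}  B2 = {c, g}  B3 = {e, g}  B4 = {e, h}  B5 = {a, h}  B6 = {a, d}  B7 = {d, f}
Tree: B1–B2, B2–B3, B3–B4, B4–B5, B5–B6, B6–B7

Every bag has size at most 2, so the width is 2 − 1 = 1 and tw(G) ≤ 1. Since G has at least one edge (e.g. b–c), it is not an edgeless graph, so tw(G) ≥ 1. Hence tw(G) = 1 exactly.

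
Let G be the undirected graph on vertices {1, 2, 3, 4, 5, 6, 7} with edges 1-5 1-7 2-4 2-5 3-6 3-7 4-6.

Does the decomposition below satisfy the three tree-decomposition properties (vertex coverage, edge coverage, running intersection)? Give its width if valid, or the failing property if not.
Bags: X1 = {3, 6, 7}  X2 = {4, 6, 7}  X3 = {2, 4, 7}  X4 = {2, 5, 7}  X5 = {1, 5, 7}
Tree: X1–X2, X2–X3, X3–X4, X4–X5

Yes; width 2.

Vertex coverage: the bags together contain {1, 2, 3, 4, 5, 6, 7}, the full vertex set. Edge coverage: each edge of G has both endpoints in at least one bag. Running intersection: for every vertex, the bags containing it form a connected subtree. All three properties hold, so this is a valid tree decomposition of width max|bag| − 1 = 2, and hence tw(G) ≤ 2.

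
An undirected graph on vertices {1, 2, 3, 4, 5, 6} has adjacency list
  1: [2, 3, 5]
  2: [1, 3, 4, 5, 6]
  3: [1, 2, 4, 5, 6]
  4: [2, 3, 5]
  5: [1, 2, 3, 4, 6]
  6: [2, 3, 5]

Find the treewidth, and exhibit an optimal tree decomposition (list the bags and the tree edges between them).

Every bag has size at most 4, so the width is 4 − 1 = 3 and tw(G) ≤ 3. Conversely, {1, 2, 3, 5} is a clique of size 4, and the vertices of any clique must share a bag in every tree decomposition; so some bag has ≥ 4 vertices and tw(G) ≥ 3. Hence tw(G) = 3 exactly.

Treewidth 3.
Bags: B1 = {2, 3, 4, 5}  B2 = {1, 2, 3, 5}  B3 = {2, 3, 5, 6}
Tree: B1–B2, B2–B3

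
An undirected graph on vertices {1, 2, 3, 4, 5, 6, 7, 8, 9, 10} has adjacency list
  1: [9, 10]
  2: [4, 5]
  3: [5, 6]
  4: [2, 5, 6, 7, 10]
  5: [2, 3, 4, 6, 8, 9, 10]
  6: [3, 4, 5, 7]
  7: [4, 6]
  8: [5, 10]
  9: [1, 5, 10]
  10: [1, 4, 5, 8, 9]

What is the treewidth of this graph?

A width-2 tree decomposition is:
Bags: B1 = {5, 8, 10}  B2 = {4, 5, 10}  B3 = {5, 9, 10}  B4 = {1, 9, 10}  B5 = {4, 5, 6}  B6 = {4, 6, 7}  B7 = {3, 5, 6}  B8 = {2, 4, 5}
Tree: B1–B2, B1–B3, B3–B4, B2–B5, B5–B6, B5–B7, B5–B8
Each bag holds 3 vertices, so the decomposition has width 2, which upper-bounds the treewidth. For the lower bound, the 3 vertices {1, 9, 10} are pairwise adjacent, and any tree decomposition puts a clique entirely inside one bag — forcing width ≥ 2. Combining the bounds, tw(G) = 2.

2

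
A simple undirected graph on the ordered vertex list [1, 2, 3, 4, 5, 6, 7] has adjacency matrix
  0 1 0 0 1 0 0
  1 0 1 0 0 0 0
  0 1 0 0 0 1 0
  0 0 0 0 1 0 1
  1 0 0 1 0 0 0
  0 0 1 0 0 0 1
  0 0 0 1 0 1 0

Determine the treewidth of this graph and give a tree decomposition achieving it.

The largest bag has 3 vertices, giving width 2; this decomposition certifies tw(G) ≤ 2. Since 5–1–2–3–6–7–4–5 is a cycle in G, G is not acyclic. Forests are exactly the graphs of treewidth ≤ 1, so tw(G) ≥ 2. Therefore the treewidth is 2.

Treewidth 2.
One such decomposition:
Bags: B1 = {1, 2, 5}  B2 = {2, 3, 5}  B3 = {3, 5, 6}  B4 = {5, 6, 7}  B5 = {4, 5, 7}
Tree: B1–B2, B2–B3, B3–B4, B4–B5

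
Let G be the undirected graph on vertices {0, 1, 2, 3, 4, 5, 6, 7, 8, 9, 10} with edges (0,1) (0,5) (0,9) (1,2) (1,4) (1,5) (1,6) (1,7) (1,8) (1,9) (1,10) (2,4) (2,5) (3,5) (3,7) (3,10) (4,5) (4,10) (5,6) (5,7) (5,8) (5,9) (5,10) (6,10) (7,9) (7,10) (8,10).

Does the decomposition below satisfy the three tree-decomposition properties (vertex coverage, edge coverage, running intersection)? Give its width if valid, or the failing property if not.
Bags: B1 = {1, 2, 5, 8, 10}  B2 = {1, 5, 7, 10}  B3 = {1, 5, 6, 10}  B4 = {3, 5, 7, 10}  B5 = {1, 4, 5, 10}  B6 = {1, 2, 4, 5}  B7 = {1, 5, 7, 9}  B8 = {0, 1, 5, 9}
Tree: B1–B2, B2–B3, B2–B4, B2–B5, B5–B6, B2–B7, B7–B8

No — bags containing vertex 2 are not connected in the tree.

A tree decomposition must satisfy three properties: every vertex lies in some bag; for every edge, both endpoints lie together in some bag; and for every vertex, the bags containing it form a connected subtree. Here bags containing vertex 2 are not connected in the tree, so the decomposition is invalid.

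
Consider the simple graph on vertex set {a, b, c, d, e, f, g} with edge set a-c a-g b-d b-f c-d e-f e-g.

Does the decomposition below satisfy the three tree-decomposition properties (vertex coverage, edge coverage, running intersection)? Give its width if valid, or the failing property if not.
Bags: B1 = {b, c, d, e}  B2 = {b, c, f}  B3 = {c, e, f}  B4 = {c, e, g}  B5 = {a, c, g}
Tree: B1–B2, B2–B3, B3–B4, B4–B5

A tree decomposition must satisfy three properties: every vertex lies in some bag; for every edge, both endpoints lie together in some bag; and for every vertex, the bags containing it form a connected subtree. Here bags containing vertex e are not connected in the tree, so the decomposition is invalid.

No — bags containing vertex e are not connected in the tree.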